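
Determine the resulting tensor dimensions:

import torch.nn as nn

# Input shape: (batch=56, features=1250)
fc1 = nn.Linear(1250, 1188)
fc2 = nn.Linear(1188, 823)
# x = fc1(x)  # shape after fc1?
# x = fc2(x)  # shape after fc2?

Input shape: (56, 1250)
  -> after fc1: (56, 1188)
Output shape: (56, 823)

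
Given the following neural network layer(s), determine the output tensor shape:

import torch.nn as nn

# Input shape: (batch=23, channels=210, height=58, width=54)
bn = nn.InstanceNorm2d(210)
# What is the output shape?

Input shape: (23, 210, 58, 54)
Output shape: (23, 210, 58, 54)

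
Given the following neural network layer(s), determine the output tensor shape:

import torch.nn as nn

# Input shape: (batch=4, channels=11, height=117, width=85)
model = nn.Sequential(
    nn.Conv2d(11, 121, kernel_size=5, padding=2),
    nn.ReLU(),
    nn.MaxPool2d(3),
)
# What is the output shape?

Input shape: (4, 11, 117, 85)
  -> after Conv2d: (4, 121, 117, 85)
  -> after ReLU: (4, 121, 117, 85)
Output shape: (4, 121, 39, 28)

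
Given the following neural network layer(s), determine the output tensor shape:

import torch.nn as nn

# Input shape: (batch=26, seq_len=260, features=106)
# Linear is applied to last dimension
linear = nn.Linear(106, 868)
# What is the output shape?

Input shape: (26, 260, 106)
Output shape: (26, 260, 868)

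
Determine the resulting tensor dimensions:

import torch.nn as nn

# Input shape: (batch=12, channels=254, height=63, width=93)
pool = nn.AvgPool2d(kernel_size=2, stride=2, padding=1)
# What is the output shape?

Input shape: (12, 254, 63, 93)
Output shape: (12, 254, 32, 47)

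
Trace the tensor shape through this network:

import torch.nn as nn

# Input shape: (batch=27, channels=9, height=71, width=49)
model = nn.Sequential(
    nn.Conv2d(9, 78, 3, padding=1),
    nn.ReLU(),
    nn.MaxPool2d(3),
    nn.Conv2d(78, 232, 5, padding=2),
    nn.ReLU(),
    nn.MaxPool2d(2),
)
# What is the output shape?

Input shape: (27, 9, 71, 49)
  -> after first Conv2d: (27, 78, 71, 49)
  -> after first MaxPool2d: (27, 78, 23, 16)
  -> after second Conv2d: (27, 232, 23, 16)
Output shape: (27, 232, 11, 8)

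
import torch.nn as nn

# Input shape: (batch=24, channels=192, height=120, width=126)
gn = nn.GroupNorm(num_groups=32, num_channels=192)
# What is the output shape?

Input shape: (24, 192, 120, 126)
Output shape: (24, 192, 120, 126)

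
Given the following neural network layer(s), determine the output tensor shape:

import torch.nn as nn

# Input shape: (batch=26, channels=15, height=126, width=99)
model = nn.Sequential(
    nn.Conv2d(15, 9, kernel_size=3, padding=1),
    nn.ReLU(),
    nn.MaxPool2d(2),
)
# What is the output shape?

Input shape: (26, 15, 126, 99)
  -> after Conv2d: (26, 9, 126, 99)
  -> after ReLU: (26, 9, 126, 99)
Output shape: (26, 9, 63, 49)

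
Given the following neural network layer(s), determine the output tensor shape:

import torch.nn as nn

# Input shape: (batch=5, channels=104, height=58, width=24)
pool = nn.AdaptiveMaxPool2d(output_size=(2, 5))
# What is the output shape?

Input shape: (5, 104, 58, 24)
Output shape: (5, 104, 2, 5)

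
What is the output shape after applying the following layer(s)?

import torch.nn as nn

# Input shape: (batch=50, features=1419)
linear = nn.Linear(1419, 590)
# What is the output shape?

Input shape: (50, 1419)
Output shape: (50, 590)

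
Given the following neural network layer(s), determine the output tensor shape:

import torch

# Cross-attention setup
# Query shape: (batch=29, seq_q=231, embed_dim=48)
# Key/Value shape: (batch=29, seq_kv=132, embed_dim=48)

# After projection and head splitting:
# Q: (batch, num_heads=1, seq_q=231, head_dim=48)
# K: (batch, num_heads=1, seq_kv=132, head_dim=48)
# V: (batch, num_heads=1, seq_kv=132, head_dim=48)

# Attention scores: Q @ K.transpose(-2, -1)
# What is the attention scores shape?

Input shape: (29, 231, 48)
Output shape: (29, 1, 231, 132)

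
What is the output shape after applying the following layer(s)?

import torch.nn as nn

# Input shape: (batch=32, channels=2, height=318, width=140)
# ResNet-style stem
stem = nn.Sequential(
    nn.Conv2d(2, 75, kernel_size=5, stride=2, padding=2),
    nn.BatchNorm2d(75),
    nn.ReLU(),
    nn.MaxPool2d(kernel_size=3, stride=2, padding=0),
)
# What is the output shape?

Input shape: (32, 2, 318, 140)
  -> after Conv2d 5x5 stride=2: (32, 75, 159, 70)
Output shape: (32, 75, 79, 34)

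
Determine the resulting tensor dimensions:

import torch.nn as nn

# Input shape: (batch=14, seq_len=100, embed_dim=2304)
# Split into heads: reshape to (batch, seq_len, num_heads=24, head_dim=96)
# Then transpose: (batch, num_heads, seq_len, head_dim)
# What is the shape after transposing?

Input shape: (14, 100, 2304)
  -> after reshape: (14, 100, 24, 96)
Output shape: (14, 24, 100, 96)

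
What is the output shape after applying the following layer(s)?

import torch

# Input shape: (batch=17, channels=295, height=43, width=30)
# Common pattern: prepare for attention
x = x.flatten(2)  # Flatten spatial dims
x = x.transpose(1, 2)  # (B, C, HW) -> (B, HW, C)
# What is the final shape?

Input shape: (17, 295, 43, 30)
  -> after flatten(2): (17, 295, 1290)
Output shape: (17, 1290, 295)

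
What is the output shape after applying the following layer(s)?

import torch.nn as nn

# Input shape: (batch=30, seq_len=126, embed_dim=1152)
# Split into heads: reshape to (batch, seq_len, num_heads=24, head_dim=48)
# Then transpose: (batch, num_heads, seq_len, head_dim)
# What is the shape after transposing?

Input shape: (30, 126, 1152)
  -> after reshape: (30, 126, 24, 48)
Output shape: (30, 24, 126, 48)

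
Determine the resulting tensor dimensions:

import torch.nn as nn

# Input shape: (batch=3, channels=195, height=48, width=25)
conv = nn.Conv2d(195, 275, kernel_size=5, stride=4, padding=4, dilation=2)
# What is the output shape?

Input shape: (3, 195, 48, 25)
Output shape: (3, 275, 12, 7)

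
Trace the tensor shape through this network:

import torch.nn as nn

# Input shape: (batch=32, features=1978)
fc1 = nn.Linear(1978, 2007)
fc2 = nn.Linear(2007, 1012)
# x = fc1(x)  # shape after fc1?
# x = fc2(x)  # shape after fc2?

Input shape: (32, 1978)
  -> after fc1: (32, 2007)
Output shape: (32, 1012)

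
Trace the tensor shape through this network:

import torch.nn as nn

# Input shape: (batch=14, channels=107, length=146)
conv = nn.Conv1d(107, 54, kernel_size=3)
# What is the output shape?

Input shape: (14, 107, 146)
Output shape: (14, 54, 144)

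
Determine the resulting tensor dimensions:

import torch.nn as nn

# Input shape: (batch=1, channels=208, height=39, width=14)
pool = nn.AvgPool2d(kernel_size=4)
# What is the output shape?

Input shape: (1, 208, 39, 14)
Output shape: (1, 208, 9, 3)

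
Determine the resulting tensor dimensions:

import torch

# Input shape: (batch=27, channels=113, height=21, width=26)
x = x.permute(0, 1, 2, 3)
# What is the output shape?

Input shape: (27, 113, 21, 26)
Output shape: (27, 113, 21, 26)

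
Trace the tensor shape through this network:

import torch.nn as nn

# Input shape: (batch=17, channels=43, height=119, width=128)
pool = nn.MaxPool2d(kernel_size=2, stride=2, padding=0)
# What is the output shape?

Input shape: (17, 43, 119, 128)
Output shape: (17, 43, 59, 64)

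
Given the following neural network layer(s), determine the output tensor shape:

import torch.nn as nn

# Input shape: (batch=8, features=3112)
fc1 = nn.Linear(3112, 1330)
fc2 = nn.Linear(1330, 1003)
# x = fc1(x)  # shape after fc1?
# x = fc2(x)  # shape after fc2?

Input shape: (8, 3112)
  -> after fc1: (8, 1330)
Output shape: (8, 1003)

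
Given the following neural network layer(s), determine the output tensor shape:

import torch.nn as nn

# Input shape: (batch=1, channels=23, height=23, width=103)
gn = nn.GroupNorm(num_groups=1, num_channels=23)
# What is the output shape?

Input shape: (1, 23, 23, 103)
Output shape: (1, 23, 23, 103)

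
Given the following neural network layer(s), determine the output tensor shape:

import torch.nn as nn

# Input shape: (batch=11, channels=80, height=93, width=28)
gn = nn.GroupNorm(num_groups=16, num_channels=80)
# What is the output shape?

Input shape: (11, 80, 93, 28)
Output shape: (11, 80, 93, 28)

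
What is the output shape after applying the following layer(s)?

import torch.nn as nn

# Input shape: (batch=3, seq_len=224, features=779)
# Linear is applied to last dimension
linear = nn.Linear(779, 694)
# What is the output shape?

Input shape: (3, 224, 779)
Output shape: (3, 224, 694)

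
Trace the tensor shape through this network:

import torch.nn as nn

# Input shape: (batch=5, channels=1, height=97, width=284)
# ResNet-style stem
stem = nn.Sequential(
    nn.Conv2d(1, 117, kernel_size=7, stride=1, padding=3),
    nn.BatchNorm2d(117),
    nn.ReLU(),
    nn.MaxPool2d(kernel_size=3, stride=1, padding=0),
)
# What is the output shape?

Input shape: (5, 1, 97, 284)
  -> after Conv2d 7x7 stride=1: (5, 117, 97, 284)
Output shape: (5, 117, 95, 282)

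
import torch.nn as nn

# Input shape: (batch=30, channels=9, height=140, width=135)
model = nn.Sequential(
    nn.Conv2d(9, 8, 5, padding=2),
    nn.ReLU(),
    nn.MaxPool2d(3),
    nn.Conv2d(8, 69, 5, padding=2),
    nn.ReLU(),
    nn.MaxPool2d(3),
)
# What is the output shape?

Input shape: (30, 9, 140, 135)
  -> after first Conv2d: (30, 8, 140, 135)
  -> after first MaxPool2d: (30, 8, 46, 45)
  -> after second Conv2d: (30, 69, 46, 45)
Output shape: (30, 69, 15, 15)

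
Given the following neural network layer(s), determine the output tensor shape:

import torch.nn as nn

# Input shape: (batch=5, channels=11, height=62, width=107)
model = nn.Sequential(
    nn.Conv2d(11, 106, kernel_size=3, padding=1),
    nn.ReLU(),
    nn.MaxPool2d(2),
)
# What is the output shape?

Input shape: (5, 11, 62, 107)
  -> after Conv2d: (5, 106, 62, 107)
  -> after ReLU: (5, 106, 62, 107)
Output shape: (5, 106, 31, 53)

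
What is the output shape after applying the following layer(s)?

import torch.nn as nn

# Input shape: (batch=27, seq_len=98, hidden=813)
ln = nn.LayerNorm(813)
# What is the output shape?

Input shape: (27, 98, 813)
Output shape: (27, 98, 813)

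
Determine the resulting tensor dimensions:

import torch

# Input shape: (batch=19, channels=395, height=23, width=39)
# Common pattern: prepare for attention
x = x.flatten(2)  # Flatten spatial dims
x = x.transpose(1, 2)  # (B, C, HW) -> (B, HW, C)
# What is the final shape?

Input shape: (19, 395, 23, 39)
  -> after flatten(2): (19, 395, 897)
Output shape: (19, 897, 395)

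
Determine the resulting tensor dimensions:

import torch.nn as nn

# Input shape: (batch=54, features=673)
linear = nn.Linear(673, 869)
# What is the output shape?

Input shape: (54, 673)
Output shape: (54, 869)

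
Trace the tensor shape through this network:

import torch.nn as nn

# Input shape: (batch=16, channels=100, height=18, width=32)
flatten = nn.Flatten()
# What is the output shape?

Input shape: (16, 100, 18, 32)
Output shape: (16, 57600)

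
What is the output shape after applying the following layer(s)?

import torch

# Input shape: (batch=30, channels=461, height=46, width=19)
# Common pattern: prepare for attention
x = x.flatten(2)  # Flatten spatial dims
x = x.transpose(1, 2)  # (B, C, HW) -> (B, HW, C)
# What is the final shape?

Input shape: (30, 461, 46, 19)
  -> after flatten(2): (30, 461, 874)
Output shape: (30, 874, 461)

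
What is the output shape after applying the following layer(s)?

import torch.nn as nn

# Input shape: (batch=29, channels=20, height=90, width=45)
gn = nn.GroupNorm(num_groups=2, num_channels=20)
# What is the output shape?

Input shape: (29, 20, 90, 45)
Output shape: (29, 20, 90, 45)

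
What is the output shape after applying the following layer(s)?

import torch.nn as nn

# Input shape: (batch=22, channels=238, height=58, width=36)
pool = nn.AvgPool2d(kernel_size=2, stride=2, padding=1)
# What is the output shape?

Input shape: (22, 238, 58, 36)
Output shape: (22, 238, 30, 19)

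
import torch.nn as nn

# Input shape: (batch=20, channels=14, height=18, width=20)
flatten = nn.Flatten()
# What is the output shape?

Input shape: (20, 14, 18, 20)
Output shape: (20, 5040)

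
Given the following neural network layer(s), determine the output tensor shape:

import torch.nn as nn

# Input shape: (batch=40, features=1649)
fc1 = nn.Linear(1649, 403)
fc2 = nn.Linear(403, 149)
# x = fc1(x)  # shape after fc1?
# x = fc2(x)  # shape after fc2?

Input shape: (40, 1649)
  -> after fc1: (40, 403)
Output shape: (40, 149)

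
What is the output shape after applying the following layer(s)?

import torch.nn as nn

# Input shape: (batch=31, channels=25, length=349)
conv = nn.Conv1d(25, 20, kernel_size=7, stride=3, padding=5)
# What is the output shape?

Input shape: (31, 25, 349)
Output shape: (31, 20, 118)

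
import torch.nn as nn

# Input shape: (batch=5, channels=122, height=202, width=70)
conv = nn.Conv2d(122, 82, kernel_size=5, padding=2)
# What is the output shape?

Input shape: (5, 122, 202, 70)
Output shape: (5, 82, 202, 70)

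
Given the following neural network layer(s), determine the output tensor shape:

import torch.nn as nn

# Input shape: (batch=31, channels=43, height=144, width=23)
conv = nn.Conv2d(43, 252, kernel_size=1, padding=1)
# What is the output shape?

Input shape: (31, 43, 144, 23)
Output shape: (31, 252, 146, 25)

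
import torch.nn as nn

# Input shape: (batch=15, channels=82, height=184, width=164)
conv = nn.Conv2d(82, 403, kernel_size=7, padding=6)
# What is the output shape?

Input shape: (15, 82, 184, 164)
Output shape: (15, 403, 190, 170)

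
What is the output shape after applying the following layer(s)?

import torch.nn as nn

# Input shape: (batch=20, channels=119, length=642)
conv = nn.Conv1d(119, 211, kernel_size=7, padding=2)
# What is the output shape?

Input shape: (20, 119, 642)
Output shape: (20, 211, 640)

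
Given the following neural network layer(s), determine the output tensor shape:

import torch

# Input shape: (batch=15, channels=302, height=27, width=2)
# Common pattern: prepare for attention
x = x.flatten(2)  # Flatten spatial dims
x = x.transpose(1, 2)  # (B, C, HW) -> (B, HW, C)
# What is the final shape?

Input shape: (15, 302, 27, 2)
  -> after flatten(2): (15, 302, 54)
Output shape: (15, 54, 302)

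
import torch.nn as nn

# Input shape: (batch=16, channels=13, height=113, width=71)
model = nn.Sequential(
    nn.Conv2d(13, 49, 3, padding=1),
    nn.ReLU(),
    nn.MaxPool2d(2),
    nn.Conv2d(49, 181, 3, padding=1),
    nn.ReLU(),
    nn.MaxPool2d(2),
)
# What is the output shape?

Input shape: (16, 13, 113, 71)
  -> after first Conv2d: (16, 49, 113, 71)
  -> after first MaxPool2d: (16, 49, 56, 35)
  -> after second Conv2d: (16, 181, 56, 35)
Output shape: (16, 181, 28, 17)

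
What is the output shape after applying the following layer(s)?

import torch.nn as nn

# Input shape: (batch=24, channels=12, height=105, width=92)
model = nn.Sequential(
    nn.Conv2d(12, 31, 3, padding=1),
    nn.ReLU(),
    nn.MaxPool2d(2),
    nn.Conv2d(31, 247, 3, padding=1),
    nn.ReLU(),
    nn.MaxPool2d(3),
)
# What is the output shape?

Input shape: (24, 12, 105, 92)
  -> after first Conv2d: (24, 31, 105, 92)
  -> after first MaxPool2d: (24, 31, 52, 46)
  -> after second Conv2d: (24, 247, 52, 46)
Output shape: (24, 247, 17, 15)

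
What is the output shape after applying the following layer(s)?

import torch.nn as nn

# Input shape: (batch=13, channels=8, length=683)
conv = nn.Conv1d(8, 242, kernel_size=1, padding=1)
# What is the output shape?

Input shape: (13, 8, 683)
Output shape: (13, 242, 685)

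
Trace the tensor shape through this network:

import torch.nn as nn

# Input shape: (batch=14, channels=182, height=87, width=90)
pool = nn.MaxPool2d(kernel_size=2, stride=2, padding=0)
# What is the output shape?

Input shape: (14, 182, 87, 90)
Output shape: (14, 182, 43, 45)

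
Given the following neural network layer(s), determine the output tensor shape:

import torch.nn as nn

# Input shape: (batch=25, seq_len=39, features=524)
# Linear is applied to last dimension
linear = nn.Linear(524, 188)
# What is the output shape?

Input shape: (25, 39, 524)
Output shape: (25, 39, 188)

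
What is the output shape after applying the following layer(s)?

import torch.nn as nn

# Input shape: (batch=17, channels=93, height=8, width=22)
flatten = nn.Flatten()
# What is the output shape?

Input shape: (17, 93, 8, 22)
Output shape: (17, 16368)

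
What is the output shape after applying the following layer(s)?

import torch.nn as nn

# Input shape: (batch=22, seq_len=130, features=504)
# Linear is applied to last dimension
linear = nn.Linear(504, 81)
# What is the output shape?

Input shape: (22, 130, 504)
Output shape: (22, 130, 81)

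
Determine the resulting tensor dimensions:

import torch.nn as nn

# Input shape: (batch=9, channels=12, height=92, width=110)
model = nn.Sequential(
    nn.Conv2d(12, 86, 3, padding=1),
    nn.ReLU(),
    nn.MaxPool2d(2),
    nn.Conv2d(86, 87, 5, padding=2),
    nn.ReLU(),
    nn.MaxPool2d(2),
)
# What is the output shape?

Input shape: (9, 12, 92, 110)
  -> after first Conv2d: (9, 86, 92, 110)
  -> after first MaxPool2d: (9, 86, 46, 55)
  -> after second Conv2d: (9, 87, 46, 55)
Output shape: (9, 87, 23, 27)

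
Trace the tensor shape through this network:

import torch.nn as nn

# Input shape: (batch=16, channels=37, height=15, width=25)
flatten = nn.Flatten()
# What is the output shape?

Input shape: (16, 37, 15, 25)
Output shape: (16, 13875)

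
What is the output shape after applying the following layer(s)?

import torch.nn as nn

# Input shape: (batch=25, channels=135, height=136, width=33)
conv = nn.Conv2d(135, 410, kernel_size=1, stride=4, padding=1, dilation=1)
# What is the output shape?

Input shape: (25, 135, 136, 33)
Output shape: (25, 410, 35, 9)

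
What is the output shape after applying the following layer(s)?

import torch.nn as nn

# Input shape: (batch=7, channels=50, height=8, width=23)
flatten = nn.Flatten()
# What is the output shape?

Input shape: (7, 50, 8, 23)
Output shape: (7, 9200)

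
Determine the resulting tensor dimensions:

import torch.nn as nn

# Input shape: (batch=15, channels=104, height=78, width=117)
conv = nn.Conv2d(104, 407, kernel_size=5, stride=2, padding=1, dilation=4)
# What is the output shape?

Input shape: (15, 104, 78, 117)
Output shape: (15, 407, 32, 52)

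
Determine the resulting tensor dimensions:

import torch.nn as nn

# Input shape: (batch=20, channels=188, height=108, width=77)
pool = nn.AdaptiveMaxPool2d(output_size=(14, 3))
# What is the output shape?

Input shape: (20, 188, 108, 77)
Output shape: (20, 188, 14, 3)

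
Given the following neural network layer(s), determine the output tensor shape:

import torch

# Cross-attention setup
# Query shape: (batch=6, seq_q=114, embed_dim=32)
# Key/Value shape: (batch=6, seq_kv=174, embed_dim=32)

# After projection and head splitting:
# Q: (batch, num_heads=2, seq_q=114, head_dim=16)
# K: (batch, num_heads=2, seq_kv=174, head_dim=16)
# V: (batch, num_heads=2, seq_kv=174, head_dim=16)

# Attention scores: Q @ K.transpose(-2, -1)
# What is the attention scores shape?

Input shape: (6, 114, 32)
Output shape: (6, 2, 114, 174)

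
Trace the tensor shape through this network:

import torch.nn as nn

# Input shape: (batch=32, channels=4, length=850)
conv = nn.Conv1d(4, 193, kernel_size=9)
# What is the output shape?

Input shape: (32, 4, 850)
Output shape: (32, 193, 842)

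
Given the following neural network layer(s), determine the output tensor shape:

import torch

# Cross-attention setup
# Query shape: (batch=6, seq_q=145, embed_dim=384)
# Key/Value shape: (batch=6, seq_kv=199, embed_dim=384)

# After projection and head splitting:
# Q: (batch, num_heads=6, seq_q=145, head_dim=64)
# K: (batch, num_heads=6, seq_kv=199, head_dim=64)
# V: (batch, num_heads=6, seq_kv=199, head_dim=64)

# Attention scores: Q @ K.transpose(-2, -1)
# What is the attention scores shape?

Input shape: (6, 145, 384)
Output shape: (6, 6, 145, 199)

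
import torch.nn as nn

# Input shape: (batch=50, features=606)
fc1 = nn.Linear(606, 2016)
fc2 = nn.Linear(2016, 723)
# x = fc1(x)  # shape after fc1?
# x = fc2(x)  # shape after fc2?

Input shape: (50, 606)
  -> after fc1: (50, 2016)
Output shape: (50, 723)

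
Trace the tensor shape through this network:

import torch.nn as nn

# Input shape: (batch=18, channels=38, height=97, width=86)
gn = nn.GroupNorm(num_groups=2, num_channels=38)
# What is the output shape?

Input shape: (18, 38, 97, 86)
Output shape: (18, 38, 97, 86)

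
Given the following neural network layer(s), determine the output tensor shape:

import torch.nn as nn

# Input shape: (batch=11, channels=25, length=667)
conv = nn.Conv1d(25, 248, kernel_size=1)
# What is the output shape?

Input shape: (11, 25, 667)
Output shape: (11, 248, 667)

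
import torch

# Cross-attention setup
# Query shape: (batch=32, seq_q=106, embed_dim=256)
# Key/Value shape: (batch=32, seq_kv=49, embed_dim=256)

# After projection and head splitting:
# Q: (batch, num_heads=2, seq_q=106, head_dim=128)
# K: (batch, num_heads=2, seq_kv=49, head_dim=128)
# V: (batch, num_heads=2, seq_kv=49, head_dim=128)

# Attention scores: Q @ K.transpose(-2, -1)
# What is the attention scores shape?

Input shape: (32, 106, 256)
Output shape: (32, 2, 106, 49)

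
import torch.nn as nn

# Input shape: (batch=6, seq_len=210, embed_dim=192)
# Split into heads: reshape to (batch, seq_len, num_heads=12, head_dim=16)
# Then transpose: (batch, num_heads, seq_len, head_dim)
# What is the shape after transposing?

Input shape: (6, 210, 192)
  -> after reshape: (6, 210, 12, 16)
Output shape: (6, 12, 210, 16)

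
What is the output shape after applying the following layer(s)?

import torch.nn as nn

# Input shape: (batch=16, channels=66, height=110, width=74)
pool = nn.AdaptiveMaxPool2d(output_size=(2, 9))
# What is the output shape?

Input shape: (16, 66, 110, 74)
Output shape: (16, 66, 2, 9)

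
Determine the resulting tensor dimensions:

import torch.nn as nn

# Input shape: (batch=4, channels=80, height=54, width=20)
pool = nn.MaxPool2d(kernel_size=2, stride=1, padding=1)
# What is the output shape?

Input shape: (4, 80, 54, 20)
Output shape: (4, 80, 55, 21)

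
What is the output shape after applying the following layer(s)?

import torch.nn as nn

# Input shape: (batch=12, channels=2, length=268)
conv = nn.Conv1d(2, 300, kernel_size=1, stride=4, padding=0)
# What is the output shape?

Input shape: (12, 2, 268)
Output shape: (12, 300, 67)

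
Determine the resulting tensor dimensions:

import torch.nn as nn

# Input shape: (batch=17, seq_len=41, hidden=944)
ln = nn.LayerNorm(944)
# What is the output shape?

Input shape: (17, 41, 944)
Output shape: (17, 41, 944)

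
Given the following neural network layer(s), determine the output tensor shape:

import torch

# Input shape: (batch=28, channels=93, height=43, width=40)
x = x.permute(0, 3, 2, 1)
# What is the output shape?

Input shape: (28, 93, 43, 40)
Output shape: (28, 40, 43, 93)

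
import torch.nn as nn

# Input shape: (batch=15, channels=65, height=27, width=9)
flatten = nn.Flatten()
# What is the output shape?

Input shape: (15, 65, 27, 9)
Output shape: (15, 15795)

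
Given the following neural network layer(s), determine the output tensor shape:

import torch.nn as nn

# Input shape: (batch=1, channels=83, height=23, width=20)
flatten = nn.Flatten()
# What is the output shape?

Input shape: (1, 83, 23, 20)
Output shape: (1, 38180)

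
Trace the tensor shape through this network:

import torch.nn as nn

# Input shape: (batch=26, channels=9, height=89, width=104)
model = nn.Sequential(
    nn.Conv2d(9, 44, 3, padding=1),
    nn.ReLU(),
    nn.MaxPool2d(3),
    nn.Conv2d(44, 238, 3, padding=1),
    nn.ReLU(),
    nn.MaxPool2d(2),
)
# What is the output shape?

Input shape: (26, 9, 89, 104)
  -> after first Conv2d: (26, 44, 89, 104)
  -> after first MaxPool2d: (26, 44, 29, 34)
  -> after second Conv2d: (26, 238, 29, 34)
Output shape: (26, 238, 14, 17)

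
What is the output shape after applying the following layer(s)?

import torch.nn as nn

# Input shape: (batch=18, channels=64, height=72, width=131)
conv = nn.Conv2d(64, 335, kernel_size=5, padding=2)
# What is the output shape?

Input shape: (18, 64, 72, 131)
Output shape: (18, 335, 72, 131)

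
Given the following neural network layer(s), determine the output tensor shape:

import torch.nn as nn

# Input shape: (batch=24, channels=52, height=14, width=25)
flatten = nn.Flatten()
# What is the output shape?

Input shape: (24, 52, 14, 25)
Output shape: (24, 18200)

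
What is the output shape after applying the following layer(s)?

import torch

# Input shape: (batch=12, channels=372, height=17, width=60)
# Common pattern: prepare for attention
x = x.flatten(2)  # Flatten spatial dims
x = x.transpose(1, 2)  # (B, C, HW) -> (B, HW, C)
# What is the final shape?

Input shape: (12, 372, 17, 60)
  -> after flatten(2): (12, 372, 1020)
Output shape: (12, 1020, 372)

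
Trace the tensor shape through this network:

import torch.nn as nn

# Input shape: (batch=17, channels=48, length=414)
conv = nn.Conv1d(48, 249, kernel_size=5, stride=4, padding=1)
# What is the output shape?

Input shape: (17, 48, 414)
Output shape: (17, 249, 103)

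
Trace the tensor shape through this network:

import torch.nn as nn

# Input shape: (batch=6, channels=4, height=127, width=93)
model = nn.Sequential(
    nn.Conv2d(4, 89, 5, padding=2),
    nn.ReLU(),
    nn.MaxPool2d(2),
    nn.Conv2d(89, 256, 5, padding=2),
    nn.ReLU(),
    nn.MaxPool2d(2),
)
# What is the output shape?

Input shape: (6, 4, 127, 93)
  -> after first Conv2d: (6, 89, 127, 93)
  -> after first MaxPool2d: (6, 89, 63, 46)
  -> after second Conv2d: (6, 256, 63, 46)
Output shape: (6, 256, 31, 23)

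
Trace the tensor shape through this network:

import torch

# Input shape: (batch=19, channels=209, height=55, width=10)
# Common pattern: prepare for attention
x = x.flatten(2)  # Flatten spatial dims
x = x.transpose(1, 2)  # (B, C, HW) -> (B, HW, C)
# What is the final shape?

Input shape: (19, 209, 55, 10)
  -> after flatten(2): (19, 209, 550)
Output shape: (19, 550, 209)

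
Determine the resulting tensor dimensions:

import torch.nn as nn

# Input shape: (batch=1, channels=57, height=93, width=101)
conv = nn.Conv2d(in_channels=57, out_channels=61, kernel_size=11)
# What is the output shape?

Input shape: (1, 57, 93, 101)
Output shape: (1, 61, 83, 91)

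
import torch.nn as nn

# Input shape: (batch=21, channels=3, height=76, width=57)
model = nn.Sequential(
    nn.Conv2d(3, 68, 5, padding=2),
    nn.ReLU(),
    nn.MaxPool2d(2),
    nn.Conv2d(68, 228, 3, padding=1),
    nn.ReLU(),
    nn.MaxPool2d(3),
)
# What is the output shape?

Input shape: (21, 3, 76, 57)
  -> after first Conv2d: (21, 68, 76, 57)
  -> after first MaxPool2d: (21, 68, 38, 28)
  -> after second Conv2d: (21, 228, 38, 28)
Output shape: (21, 228, 12, 9)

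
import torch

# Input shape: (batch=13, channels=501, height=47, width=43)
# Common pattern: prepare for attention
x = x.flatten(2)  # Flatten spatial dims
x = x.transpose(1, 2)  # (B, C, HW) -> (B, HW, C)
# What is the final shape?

Input shape: (13, 501, 47, 43)
  -> after flatten(2): (13, 501, 2021)
Output shape: (13, 2021, 501)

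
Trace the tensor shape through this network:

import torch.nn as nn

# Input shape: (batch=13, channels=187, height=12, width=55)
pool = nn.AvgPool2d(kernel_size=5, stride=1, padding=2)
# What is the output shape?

Input shape: (13, 187, 12, 55)
Output shape: (13, 187, 12, 55)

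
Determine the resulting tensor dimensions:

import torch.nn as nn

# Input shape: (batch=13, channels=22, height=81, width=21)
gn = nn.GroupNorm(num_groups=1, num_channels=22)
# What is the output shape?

Input shape: (13, 22, 81, 21)
Output shape: (13, 22, 81, 21)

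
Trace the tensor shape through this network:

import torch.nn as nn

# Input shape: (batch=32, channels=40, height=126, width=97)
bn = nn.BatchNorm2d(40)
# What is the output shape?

Input shape: (32, 40, 126, 97)
Output shape: (32, 40, 126, 97)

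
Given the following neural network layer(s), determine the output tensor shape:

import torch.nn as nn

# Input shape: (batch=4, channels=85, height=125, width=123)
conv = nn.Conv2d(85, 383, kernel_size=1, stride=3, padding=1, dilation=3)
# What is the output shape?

Input shape: (4, 85, 125, 123)
Output shape: (4, 383, 43, 42)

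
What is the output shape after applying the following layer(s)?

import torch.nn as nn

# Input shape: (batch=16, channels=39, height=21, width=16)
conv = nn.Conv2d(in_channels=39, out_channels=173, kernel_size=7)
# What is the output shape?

Input shape: (16, 39, 21, 16)
Output shape: (16, 173, 15, 10)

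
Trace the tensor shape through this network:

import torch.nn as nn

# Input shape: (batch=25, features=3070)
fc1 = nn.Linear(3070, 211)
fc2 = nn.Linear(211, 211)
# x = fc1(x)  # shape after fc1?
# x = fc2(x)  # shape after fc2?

Input shape: (25, 3070)
  -> after fc1: (25, 211)
Output shape: (25, 211)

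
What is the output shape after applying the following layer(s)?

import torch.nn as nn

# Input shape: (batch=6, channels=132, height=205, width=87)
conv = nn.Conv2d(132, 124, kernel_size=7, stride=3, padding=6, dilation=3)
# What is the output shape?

Input shape: (6, 132, 205, 87)
Output shape: (6, 124, 67, 27)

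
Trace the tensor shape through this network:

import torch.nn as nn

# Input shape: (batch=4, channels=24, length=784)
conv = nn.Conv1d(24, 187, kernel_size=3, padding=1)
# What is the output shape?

Input shape: (4, 24, 784)
Output shape: (4, 187, 784)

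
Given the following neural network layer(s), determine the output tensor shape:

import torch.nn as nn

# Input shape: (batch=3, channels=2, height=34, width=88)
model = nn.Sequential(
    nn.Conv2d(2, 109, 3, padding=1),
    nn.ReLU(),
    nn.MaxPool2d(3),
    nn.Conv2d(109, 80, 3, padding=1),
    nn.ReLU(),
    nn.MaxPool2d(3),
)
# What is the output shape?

Input shape: (3, 2, 34, 88)
  -> after first Conv2d: (3, 109, 34, 88)
  -> after first MaxPool2d: (3, 109, 11, 29)
  -> after second Conv2d: (3, 80, 11, 29)
Output shape: (3, 80, 3, 9)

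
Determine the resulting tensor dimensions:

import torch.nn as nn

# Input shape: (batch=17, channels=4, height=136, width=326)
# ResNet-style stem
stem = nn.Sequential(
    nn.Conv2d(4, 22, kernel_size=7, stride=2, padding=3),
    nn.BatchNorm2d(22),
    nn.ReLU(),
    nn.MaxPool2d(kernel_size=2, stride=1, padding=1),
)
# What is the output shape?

Input shape: (17, 4, 136, 326)
  -> after Conv2d 7x7 stride=2: (17, 22, 68, 163)
Output shape: (17, 22, 69, 164)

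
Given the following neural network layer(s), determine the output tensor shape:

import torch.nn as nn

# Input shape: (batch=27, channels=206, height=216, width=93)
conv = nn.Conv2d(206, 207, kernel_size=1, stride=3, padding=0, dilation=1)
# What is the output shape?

Input shape: (27, 206, 216, 93)
Output shape: (27, 207, 72, 31)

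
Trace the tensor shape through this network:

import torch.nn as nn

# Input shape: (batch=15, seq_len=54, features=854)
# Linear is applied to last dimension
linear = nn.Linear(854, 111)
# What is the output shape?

Input shape: (15, 54, 854)
Output shape: (15, 54, 111)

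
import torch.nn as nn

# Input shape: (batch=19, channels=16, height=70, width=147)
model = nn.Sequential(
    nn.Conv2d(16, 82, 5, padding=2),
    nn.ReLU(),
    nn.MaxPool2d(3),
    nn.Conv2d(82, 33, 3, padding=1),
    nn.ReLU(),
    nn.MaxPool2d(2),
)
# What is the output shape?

Input shape: (19, 16, 70, 147)
  -> after first Conv2d: (19, 82, 70, 147)
  -> after first MaxPool2d: (19, 82, 23, 49)
  -> after second Conv2d: (19, 33, 23, 49)
Output shape: (19, 33, 11, 24)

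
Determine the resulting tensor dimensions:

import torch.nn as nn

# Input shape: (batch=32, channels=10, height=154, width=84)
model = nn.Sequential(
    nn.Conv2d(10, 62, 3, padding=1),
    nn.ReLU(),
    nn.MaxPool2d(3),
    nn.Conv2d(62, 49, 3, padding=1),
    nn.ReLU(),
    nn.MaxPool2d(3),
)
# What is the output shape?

Input shape: (32, 10, 154, 84)
  -> after first Conv2d: (32, 62, 154, 84)
  -> after first MaxPool2d: (32, 62, 51, 28)
  -> after second Conv2d: (32, 49, 51, 28)
Output shape: (32, 49, 17, 9)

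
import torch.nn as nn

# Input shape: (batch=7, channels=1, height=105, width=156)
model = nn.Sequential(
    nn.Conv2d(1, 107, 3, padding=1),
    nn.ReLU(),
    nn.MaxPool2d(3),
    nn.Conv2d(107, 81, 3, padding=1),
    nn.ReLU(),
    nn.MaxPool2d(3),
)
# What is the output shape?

Input shape: (7, 1, 105, 156)
  -> after first Conv2d: (7, 107, 105, 156)
  -> after first MaxPool2d: (7, 107, 35, 52)
  -> after second Conv2d: (7, 81, 35, 52)
Output shape: (7, 81, 11, 17)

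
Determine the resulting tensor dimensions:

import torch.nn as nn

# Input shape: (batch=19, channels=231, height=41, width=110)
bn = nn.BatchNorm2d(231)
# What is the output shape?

Input shape: (19, 231, 41, 110)
Output shape: (19, 231, 41, 110)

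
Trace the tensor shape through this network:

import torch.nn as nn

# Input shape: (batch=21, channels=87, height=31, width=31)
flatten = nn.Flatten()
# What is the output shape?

Input shape: (21, 87, 31, 31)
Output shape: (21, 83607)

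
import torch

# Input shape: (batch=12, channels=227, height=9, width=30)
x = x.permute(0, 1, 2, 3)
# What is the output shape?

Input shape: (12, 227, 9, 30)
Output shape: (12, 227, 9, 30)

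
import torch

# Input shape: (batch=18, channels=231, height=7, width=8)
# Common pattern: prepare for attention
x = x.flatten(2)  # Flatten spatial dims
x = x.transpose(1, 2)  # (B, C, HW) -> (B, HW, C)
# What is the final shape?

Input shape: (18, 231, 7, 8)
  -> after flatten(2): (18, 231, 56)
Output shape: (18, 56, 231)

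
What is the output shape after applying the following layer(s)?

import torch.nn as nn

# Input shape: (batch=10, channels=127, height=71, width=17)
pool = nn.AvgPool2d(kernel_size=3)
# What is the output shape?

Input shape: (10, 127, 71, 17)
Output shape: (10, 127, 23, 5)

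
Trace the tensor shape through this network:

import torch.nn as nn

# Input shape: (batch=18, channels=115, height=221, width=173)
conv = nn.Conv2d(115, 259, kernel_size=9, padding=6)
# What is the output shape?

Input shape: (18, 115, 221, 173)
Output shape: (18, 259, 225, 177)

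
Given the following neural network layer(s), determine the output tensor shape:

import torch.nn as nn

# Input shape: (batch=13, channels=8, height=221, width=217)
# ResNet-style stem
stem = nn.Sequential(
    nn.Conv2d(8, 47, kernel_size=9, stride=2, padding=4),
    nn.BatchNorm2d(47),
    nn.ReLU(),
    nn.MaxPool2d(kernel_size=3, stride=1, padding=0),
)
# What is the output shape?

Input shape: (13, 8, 221, 217)
  -> after Conv2d 9x9 stride=2: (13, 47, 111, 109)
Output shape: (13, 47, 109, 107)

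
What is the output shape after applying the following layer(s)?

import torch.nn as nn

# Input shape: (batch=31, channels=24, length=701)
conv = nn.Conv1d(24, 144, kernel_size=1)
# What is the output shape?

Input shape: (31, 24, 701)
Output shape: (31, 144, 701)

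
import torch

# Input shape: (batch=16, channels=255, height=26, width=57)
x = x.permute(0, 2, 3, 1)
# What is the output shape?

Input shape: (16, 255, 26, 57)
Output shape: (16, 26, 57, 255)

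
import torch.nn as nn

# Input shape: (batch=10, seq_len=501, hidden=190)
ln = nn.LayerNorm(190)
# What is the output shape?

Input shape: (10, 501, 190)
Output shape: (10, 501, 190)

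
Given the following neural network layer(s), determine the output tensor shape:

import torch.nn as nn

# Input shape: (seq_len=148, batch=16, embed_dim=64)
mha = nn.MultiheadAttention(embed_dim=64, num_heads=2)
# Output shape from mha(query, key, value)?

Input shape: (148, 16, 64)
Output shape: (148, 16, 64)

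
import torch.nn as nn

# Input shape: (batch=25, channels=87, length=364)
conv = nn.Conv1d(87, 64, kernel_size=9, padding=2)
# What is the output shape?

Input shape: (25, 87, 364)
Output shape: (25, 64, 360)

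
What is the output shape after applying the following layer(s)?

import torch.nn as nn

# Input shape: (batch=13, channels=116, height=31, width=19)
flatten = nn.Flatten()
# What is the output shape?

Input shape: (13, 116, 31, 19)
Output shape: (13, 68324)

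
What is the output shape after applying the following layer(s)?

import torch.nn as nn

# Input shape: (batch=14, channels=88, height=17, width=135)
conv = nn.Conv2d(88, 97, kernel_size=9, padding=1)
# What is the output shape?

Input shape: (14, 88, 17, 135)
Output shape: (14, 97, 11, 129)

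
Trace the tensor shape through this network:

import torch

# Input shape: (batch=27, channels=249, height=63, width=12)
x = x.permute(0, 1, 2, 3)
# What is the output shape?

Input shape: (27, 249, 63, 12)
Output shape: (27, 249, 63, 12)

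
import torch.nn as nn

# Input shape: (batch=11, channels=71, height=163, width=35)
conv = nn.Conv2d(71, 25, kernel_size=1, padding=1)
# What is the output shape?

Input shape: (11, 71, 163, 35)
Output shape: (11, 25, 165, 37)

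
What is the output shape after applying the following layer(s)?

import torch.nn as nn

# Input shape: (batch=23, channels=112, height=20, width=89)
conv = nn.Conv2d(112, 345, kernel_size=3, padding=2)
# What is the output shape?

Input shape: (23, 112, 20, 89)
Output shape: (23, 345, 22, 91)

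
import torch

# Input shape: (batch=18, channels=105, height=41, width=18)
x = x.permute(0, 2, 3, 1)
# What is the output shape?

Input shape: (18, 105, 41, 18)
Output shape: (18, 41, 18, 105)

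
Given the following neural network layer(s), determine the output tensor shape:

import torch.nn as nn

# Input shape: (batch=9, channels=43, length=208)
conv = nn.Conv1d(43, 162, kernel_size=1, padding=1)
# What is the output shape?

Input shape: (9, 43, 208)
Output shape: (9, 162, 210)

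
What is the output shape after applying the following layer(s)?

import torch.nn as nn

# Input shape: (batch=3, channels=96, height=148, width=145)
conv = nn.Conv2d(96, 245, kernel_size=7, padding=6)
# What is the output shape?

Input shape: (3, 96, 148, 145)
Output shape: (3, 245, 154, 151)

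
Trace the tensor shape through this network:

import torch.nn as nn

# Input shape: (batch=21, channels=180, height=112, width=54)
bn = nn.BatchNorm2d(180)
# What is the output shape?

Input shape: (21, 180, 112, 54)
Output shape: (21, 180, 112, 54)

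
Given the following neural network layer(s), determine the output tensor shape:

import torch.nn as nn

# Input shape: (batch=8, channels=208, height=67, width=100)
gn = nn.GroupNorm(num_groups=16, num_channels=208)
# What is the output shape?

Input shape: (8, 208, 67, 100)
Output shape: (8, 208, 67, 100)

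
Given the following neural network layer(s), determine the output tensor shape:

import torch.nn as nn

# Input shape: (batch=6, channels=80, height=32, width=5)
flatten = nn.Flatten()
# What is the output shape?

Input shape: (6, 80, 32, 5)
Output shape: (6, 12800)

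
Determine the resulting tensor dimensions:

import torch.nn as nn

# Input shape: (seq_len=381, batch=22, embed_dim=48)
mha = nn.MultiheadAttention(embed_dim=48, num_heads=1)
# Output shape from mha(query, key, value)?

Input shape: (381, 22, 48)
Output shape: (381, 22, 48)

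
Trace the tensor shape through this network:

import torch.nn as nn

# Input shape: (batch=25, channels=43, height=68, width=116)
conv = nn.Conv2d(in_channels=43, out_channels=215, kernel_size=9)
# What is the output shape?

Input shape: (25, 43, 68, 116)
Output shape: (25, 215, 60, 108)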